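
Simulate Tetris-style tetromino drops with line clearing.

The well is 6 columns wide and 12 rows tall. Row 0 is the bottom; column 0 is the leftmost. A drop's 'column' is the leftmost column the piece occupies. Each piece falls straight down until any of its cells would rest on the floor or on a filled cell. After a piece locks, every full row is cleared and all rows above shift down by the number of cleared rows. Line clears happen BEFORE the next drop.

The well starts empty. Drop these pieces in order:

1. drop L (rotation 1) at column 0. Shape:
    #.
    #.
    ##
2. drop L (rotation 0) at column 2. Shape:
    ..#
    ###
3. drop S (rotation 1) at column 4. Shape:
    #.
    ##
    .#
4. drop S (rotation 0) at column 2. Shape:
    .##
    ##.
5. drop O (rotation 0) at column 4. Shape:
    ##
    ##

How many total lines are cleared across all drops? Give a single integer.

Drop 1: L rot1 at col 0 lands with bottom-row=0; cleared 0 line(s) (total 0); column heights now [3 1 0 0 0 0], max=3
Drop 2: L rot0 at col 2 lands with bottom-row=0; cleared 0 line(s) (total 0); column heights now [3 1 1 1 2 0], max=3
Drop 3: S rot1 at col 4 lands with bottom-row=1; cleared 0 line(s) (total 0); column heights now [3 1 1 1 4 3], max=4
Drop 4: S rot0 at col 2 lands with bottom-row=3; cleared 0 line(s) (total 0); column heights now [3 1 4 5 5 3], max=5
Drop 5: O rot0 at col 4 lands with bottom-row=5; cleared 0 line(s) (total 0); column heights now [3 1 4 5 7 7], max=7

Answer: 0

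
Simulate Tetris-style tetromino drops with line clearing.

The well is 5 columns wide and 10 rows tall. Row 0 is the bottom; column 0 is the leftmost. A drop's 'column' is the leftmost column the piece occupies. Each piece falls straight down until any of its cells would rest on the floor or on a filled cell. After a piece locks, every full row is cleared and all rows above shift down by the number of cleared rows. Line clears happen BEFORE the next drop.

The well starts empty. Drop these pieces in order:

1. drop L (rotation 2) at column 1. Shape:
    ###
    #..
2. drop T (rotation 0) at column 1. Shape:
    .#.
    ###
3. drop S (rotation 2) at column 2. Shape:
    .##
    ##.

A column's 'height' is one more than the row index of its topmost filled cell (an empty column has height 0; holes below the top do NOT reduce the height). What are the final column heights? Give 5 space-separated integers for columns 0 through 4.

Answer: 0 3 5 6 6

Derivation:
Drop 1: L rot2 at col 1 lands with bottom-row=0; cleared 0 line(s) (total 0); column heights now [0 2 2 2 0], max=2
Drop 2: T rot0 at col 1 lands with bottom-row=2; cleared 0 line(s) (total 0); column heights now [0 3 4 3 0], max=4
Drop 3: S rot2 at col 2 lands with bottom-row=4; cleared 0 line(s) (total 0); column heights now [0 3 5 6 6], max=6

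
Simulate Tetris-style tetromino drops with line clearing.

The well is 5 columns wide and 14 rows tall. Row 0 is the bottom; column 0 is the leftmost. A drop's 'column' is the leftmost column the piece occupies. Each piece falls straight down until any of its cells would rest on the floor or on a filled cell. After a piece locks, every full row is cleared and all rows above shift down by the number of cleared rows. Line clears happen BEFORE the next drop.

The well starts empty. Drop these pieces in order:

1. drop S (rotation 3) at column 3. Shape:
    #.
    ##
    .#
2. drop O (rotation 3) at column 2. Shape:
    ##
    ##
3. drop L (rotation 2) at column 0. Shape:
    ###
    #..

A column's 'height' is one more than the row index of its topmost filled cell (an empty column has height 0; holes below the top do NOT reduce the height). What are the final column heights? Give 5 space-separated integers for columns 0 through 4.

Drop 1: S rot3 at col 3 lands with bottom-row=0; cleared 0 line(s) (total 0); column heights now [0 0 0 3 2], max=3
Drop 2: O rot3 at col 2 lands with bottom-row=3; cleared 0 line(s) (total 0); column heights now [0 0 5 5 2], max=5
Drop 3: L rot2 at col 0 lands with bottom-row=4; cleared 0 line(s) (total 0); column heights now [6 6 6 5 2], max=6

Answer: 6 6 6 5 2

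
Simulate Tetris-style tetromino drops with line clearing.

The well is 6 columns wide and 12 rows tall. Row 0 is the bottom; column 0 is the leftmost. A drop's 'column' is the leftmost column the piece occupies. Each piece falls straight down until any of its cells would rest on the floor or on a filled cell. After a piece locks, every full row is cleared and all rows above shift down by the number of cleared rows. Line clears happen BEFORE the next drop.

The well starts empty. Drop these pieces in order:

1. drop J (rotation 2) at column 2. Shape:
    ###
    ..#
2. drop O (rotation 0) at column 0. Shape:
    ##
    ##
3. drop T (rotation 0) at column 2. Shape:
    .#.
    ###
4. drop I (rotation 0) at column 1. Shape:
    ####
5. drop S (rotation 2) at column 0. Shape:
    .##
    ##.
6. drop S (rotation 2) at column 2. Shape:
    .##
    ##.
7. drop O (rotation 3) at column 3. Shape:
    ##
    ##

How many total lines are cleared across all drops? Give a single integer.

Drop 1: J rot2 at col 2 lands with bottom-row=0; cleared 0 line(s) (total 0); column heights now [0 0 2 2 2 0], max=2
Drop 2: O rot0 at col 0 lands with bottom-row=0; cleared 0 line(s) (total 0); column heights now [2 2 2 2 2 0], max=2
Drop 3: T rot0 at col 2 lands with bottom-row=2; cleared 0 line(s) (total 0); column heights now [2 2 3 4 3 0], max=4
Drop 4: I rot0 at col 1 lands with bottom-row=4; cleared 0 line(s) (total 0); column heights now [2 5 5 5 5 0], max=5
Drop 5: S rot2 at col 0 lands with bottom-row=5; cleared 0 line(s) (total 0); column heights now [6 7 7 5 5 0], max=7
Drop 6: S rot2 at col 2 lands with bottom-row=7; cleared 0 line(s) (total 0); column heights now [6 7 8 9 9 0], max=9
Drop 7: O rot3 at col 3 lands with bottom-row=9; cleared 0 line(s) (total 0); column heights now [6 7 8 11 11 0], max=11

Answer: 0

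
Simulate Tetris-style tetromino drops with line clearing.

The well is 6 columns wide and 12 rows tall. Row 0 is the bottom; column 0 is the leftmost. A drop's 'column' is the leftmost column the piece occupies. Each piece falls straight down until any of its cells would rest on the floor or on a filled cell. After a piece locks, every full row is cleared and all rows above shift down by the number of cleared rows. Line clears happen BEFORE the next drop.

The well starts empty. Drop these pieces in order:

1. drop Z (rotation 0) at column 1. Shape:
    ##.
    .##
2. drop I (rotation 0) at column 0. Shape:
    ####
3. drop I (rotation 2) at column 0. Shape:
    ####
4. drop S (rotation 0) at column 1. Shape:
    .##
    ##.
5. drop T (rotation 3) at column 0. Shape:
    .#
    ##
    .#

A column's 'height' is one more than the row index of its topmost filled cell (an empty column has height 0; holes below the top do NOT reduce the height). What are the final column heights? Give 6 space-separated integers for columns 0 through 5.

Answer: 7 8 6 6 0 0

Derivation:
Drop 1: Z rot0 at col 1 lands with bottom-row=0; cleared 0 line(s) (total 0); column heights now [0 2 2 1 0 0], max=2
Drop 2: I rot0 at col 0 lands with bottom-row=2; cleared 0 line(s) (total 0); column heights now [3 3 3 3 0 0], max=3
Drop 3: I rot2 at col 0 lands with bottom-row=3; cleared 0 line(s) (total 0); column heights now [4 4 4 4 0 0], max=4
Drop 4: S rot0 at col 1 lands with bottom-row=4; cleared 0 line(s) (total 0); column heights now [4 5 6 6 0 0], max=6
Drop 5: T rot3 at col 0 lands with bottom-row=5; cleared 0 line(s) (total 0); column heights now [7 8 6 6 0 0], max=8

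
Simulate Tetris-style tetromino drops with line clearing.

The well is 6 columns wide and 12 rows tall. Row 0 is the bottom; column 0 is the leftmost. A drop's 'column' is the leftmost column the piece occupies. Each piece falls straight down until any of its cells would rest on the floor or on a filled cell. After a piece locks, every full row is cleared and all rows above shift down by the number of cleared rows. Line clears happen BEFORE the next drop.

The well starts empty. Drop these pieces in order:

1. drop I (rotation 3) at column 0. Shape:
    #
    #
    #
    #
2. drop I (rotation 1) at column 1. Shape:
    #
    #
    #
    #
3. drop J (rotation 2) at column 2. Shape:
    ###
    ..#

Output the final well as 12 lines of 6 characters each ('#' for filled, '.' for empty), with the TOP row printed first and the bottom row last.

Answer: ......
......
......
......
......
......
......
......
##....
##....
#####.
##..#.

Derivation:
Drop 1: I rot3 at col 0 lands with bottom-row=0; cleared 0 line(s) (total 0); column heights now [4 0 0 0 0 0], max=4
Drop 2: I rot1 at col 1 lands with bottom-row=0; cleared 0 line(s) (total 0); column heights now [4 4 0 0 0 0], max=4
Drop 3: J rot2 at col 2 lands with bottom-row=0; cleared 0 line(s) (total 0); column heights now [4 4 2 2 2 0], max=4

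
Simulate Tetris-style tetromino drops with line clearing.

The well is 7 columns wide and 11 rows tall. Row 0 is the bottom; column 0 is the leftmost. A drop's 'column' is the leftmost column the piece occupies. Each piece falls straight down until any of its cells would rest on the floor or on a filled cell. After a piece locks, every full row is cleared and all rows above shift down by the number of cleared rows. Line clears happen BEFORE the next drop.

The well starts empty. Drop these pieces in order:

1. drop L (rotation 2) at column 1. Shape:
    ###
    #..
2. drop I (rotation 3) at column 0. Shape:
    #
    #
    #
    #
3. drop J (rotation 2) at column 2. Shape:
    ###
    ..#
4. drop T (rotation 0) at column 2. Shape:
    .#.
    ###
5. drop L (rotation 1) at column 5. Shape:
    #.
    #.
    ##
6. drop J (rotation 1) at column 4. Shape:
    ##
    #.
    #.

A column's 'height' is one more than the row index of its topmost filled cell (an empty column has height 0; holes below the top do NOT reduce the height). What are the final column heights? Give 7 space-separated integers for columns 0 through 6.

Drop 1: L rot2 at col 1 lands with bottom-row=0; cleared 0 line(s) (total 0); column heights now [0 2 2 2 0 0 0], max=2
Drop 2: I rot3 at col 0 lands with bottom-row=0; cleared 0 line(s) (total 0); column heights now [4 2 2 2 0 0 0], max=4
Drop 3: J rot2 at col 2 lands with bottom-row=1; cleared 0 line(s) (total 0); column heights now [4 2 3 3 3 0 0], max=4
Drop 4: T rot0 at col 2 lands with bottom-row=3; cleared 0 line(s) (total 0); column heights now [4 2 4 5 4 0 0], max=5
Drop 5: L rot1 at col 5 lands with bottom-row=0; cleared 0 line(s) (total 0); column heights now [4 2 4 5 4 3 1], max=5
Drop 6: J rot1 at col 4 lands with bottom-row=4; cleared 0 line(s) (total 0); column heights now [4 2 4 5 7 7 1], max=7

Answer: 4 2 4 5 7 7 1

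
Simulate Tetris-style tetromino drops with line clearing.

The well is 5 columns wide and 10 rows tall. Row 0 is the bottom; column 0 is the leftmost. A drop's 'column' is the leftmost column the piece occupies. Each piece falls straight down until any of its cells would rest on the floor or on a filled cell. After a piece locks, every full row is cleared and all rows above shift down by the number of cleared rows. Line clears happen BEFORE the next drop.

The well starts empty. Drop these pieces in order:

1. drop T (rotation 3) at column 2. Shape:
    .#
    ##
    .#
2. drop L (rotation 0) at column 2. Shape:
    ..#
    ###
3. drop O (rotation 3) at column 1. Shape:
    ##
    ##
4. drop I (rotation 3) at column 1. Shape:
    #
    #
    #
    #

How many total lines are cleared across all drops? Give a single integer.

Drop 1: T rot3 at col 2 lands with bottom-row=0; cleared 0 line(s) (total 0); column heights now [0 0 2 3 0], max=3
Drop 2: L rot0 at col 2 lands with bottom-row=3; cleared 0 line(s) (total 0); column heights now [0 0 4 4 5], max=5
Drop 3: O rot3 at col 1 lands with bottom-row=4; cleared 0 line(s) (total 0); column heights now [0 6 6 4 5], max=6
Drop 4: I rot3 at col 1 lands with bottom-row=6; cleared 0 line(s) (total 0); column heights now [0 10 6 4 5], max=10

Answer: 0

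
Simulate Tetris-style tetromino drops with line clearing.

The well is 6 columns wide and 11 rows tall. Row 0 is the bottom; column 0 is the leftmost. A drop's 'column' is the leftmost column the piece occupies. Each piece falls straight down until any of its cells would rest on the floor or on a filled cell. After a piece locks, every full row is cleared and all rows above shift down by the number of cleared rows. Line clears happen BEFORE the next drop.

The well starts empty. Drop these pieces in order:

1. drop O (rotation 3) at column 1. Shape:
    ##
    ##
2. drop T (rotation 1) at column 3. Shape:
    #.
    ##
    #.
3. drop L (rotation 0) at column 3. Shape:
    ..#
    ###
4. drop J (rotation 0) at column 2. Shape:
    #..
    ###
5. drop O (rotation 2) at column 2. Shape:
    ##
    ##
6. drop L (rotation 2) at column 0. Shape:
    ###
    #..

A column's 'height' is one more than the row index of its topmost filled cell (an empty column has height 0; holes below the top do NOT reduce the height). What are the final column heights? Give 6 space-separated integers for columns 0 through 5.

Drop 1: O rot3 at col 1 lands with bottom-row=0; cleared 0 line(s) (total 0); column heights now [0 2 2 0 0 0], max=2
Drop 2: T rot1 at col 3 lands with bottom-row=0; cleared 0 line(s) (total 0); column heights now [0 2 2 3 2 0], max=3
Drop 3: L rot0 at col 3 lands with bottom-row=3; cleared 0 line(s) (total 0); column heights now [0 2 2 4 4 5], max=5
Drop 4: J rot0 at col 2 lands with bottom-row=4; cleared 0 line(s) (total 0); column heights now [0 2 6 5 5 5], max=6
Drop 5: O rot2 at col 2 lands with bottom-row=6; cleared 0 line(s) (total 0); column heights now [0 2 8 8 5 5], max=8
Drop 6: L rot2 at col 0 lands with bottom-row=7; cleared 0 line(s) (total 0); column heights now [9 9 9 8 5 5], max=9

Answer: 9 9 9 8 5 5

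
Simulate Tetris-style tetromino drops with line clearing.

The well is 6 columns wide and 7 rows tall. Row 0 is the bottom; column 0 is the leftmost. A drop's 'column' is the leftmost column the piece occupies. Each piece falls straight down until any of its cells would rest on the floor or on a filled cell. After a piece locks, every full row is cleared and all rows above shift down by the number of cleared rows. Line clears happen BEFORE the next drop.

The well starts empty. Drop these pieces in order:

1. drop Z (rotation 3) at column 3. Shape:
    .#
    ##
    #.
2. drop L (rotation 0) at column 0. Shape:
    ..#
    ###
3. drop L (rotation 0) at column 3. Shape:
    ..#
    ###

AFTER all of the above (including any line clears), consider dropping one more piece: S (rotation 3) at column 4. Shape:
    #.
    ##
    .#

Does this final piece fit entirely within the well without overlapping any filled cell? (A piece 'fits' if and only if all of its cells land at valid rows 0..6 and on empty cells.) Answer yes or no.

Answer: no

Derivation:
Drop 1: Z rot3 at col 3 lands with bottom-row=0; cleared 0 line(s) (total 0); column heights now [0 0 0 2 3 0], max=3
Drop 2: L rot0 at col 0 lands with bottom-row=0; cleared 0 line(s) (total 0); column heights now [1 1 2 2 3 0], max=3
Drop 3: L rot0 at col 3 lands with bottom-row=3; cleared 0 line(s) (total 0); column heights now [1 1 2 4 4 5], max=5
Test piece S rot3 at col 4 (width 2): heights before test = [1 1 2 4 4 5]; fits = False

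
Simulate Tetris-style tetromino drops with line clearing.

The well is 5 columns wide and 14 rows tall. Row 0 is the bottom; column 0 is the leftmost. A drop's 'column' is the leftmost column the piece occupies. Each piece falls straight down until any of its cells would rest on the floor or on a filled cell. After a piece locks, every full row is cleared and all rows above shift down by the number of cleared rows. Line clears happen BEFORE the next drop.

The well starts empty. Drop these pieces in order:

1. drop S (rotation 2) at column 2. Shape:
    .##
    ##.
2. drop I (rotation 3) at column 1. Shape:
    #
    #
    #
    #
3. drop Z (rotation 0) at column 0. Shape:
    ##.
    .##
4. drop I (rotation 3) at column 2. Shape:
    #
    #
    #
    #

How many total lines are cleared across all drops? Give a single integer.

Drop 1: S rot2 at col 2 lands with bottom-row=0; cleared 0 line(s) (total 0); column heights now [0 0 1 2 2], max=2
Drop 2: I rot3 at col 1 lands with bottom-row=0; cleared 0 line(s) (total 0); column heights now [0 4 1 2 2], max=4
Drop 3: Z rot0 at col 0 lands with bottom-row=4; cleared 0 line(s) (total 0); column heights now [6 6 5 2 2], max=6
Drop 4: I rot3 at col 2 lands with bottom-row=5; cleared 0 line(s) (total 0); column heights now [6 6 9 2 2], max=9

Answer: 0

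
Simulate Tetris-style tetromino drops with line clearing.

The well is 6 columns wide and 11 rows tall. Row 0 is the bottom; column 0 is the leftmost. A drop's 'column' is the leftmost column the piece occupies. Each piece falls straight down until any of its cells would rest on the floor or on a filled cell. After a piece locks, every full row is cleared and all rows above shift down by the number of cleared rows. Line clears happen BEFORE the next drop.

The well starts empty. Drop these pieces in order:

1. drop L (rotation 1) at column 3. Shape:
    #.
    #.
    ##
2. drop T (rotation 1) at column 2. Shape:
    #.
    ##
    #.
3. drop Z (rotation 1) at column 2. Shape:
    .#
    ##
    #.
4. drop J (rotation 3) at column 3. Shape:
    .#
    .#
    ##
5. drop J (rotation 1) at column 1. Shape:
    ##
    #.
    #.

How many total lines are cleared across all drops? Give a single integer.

Answer: 0

Derivation:
Drop 1: L rot1 at col 3 lands with bottom-row=0; cleared 0 line(s) (total 0); column heights now [0 0 0 3 1 0], max=3
Drop 2: T rot1 at col 2 lands with bottom-row=2; cleared 0 line(s) (total 0); column heights now [0 0 5 4 1 0], max=5
Drop 3: Z rot1 at col 2 lands with bottom-row=5; cleared 0 line(s) (total 0); column heights now [0 0 7 8 1 0], max=8
Drop 4: J rot3 at col 3 lands with bottom-row=8; cleared 0 line(s) (total 0); column heights now [0 0 7 9 11 0], max=11
Drop 5: J rot1 at col 1 lands with bottom-row=5; cleared 0 line(s) (total 0); column heights now [0 8 8 9 11 0], max=11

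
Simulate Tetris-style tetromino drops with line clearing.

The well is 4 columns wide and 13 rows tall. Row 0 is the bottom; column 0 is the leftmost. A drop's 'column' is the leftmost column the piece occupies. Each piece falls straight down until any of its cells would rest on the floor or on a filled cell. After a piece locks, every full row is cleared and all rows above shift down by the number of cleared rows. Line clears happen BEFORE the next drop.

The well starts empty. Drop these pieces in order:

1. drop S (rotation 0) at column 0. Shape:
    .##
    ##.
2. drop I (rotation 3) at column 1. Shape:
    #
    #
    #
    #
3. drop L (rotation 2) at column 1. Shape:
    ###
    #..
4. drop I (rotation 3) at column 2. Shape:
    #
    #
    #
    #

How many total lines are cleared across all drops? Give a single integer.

Drop 1: S rot0 at col 0 lands with bottom-row=0; cleared 0 line(s) (total 0); column heights now [1 2 2 0], max=2
Drop 2: I rot3 at col 1 lands with bottom-row=2; cleared 0 line(s) (total 0); column heights now [1 6 2 0], max=6
Drop 3: L rot2 at col 1 lands with bottom-row=6; cleared 0 line(s) (total 0); column heights now [1 8 8 8], max=8
Drop 4: I rot3 at col 2 lands with bottom-row=8; cleared 0 line(s) (total 0); column heights now [1 8 12 8], max=12

Answer: 0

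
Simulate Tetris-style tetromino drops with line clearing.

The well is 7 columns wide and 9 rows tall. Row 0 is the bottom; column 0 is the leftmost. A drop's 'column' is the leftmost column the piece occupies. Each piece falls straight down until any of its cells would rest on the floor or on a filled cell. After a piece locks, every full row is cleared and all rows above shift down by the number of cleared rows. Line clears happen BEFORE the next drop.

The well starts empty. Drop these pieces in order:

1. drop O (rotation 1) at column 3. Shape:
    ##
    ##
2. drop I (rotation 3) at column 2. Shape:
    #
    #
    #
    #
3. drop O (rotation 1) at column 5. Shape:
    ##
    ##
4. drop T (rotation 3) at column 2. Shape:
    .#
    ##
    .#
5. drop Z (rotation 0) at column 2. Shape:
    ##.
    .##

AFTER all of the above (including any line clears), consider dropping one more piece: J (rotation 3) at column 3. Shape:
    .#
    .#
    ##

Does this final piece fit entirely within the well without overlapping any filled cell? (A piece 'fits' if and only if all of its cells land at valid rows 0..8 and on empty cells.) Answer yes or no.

Answer: no

Derivation:
Drop 1: O rot1 at col 3 lands with bottom-row=0; cleared 0 line(s) (total 0); column heights now [0 0 0 2 2 0 0], max=2
Drop 2: I rot3 at col 2 lands with bottom-row=0; cleared 0 line(s) (total 0); column heights now [0 0 4 2 2 0 0], max=4
Drop 3: O rot1 at col 5 lands with bottom-row=0; cleared 0 line(s) (total 0); column heights now [0 0 4 2 2 2 2], max=4
Drop 4: T rot3 at col 2 lands with bottom-row=3; cleared 0 line(s) (total 0); column heights now [0 0 5 6 2 2 2], max=6
Drop 5: Z rot0 at col 2 lands with bottom-row=6; cleared 0 line(s) (total 0); column heights now [0 0 8 8 7 2 2], max=8
Test piece J rot3 at col 3 (width 2): heights before test = [0 0 8 8 7 2 2]; fits = False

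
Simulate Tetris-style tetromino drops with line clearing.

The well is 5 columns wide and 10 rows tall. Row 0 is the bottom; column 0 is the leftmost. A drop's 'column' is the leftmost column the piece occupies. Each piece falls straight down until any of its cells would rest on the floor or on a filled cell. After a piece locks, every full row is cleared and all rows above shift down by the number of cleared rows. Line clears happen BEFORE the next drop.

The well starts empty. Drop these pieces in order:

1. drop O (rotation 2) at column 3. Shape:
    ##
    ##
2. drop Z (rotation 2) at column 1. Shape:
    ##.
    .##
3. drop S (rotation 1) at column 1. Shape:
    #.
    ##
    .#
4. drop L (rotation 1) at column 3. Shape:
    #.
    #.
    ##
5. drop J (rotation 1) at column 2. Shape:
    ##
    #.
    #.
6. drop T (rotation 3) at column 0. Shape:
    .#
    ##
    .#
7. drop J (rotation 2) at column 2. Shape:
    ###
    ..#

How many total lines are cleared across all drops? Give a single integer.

Answer: 1

Derivation:
Drop 1: O rot2 at col 3 lands with bottom-row=0; cleared 0 line(s) (total 0); column heights now [0 0 0 2 2], max=2
Drop 2: Z rot2 at col 1 lands with bottom-row=2; cleared 0 line(s) (total 0); column heights now [0 4 4 3 2], max=4
Drop 3: S rot1 at col 1 lands with bottom-row=4; cleared 0 line(s) (total 0); column heights now [0 7 6 3 2], max=7
Drop 4: L rot1 at col 3 lands with bottom-row=3; cleared 0 line(s) (total 0); column heights now [0 7 6 6 4], max=7
Drop 5: J rot1 at col 2 lands with bottom-row=6; cleared 0 line(s) (total 0); column heights now [0 7 9 9 4], max=9
Drop 6: T rot3 at col 0 lands with bottom-row=7; cleared 0 line(s) (total 0); column heights now [9 10 9 9 4], max=10
Drop 7: J rot2 at col 2 lands with bottom-row=8; cleared 1 line(s) (total 1); column heights now [0 9 9 9 9], max=9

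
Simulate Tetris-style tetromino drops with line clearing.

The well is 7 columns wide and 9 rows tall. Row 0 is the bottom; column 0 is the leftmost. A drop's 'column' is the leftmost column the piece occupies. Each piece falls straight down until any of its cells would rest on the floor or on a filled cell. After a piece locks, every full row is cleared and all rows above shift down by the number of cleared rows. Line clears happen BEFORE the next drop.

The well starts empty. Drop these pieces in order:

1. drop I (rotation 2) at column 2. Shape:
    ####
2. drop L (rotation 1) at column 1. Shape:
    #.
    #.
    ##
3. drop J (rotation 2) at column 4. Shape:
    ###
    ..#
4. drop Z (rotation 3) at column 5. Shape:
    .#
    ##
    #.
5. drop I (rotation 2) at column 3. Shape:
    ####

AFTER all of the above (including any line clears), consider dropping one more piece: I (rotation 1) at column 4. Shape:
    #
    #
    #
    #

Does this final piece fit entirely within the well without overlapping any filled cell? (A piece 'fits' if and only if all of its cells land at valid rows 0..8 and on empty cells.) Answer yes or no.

Answer: no

Derivation:
Drop 1: I rot2 at col 2 lands with bottom-row=0; cleared 0 line(s) (total 0); column heights now [0 0 1 1 1 1 0], max=1
Drop 2: L rot1 at col 1 lands with bottom-row=1; cleared 0 line(s) (total 0); column heights now [0 4 2 1 1 1 0], max=4
Drop 3: J rot2 at col 4 lands with bottom-row=0; cleared 0 line(s) (total 0); column heights now [0 4 2 1 2 2 2], max=4
Drop 4: Z rot3 at col 5 lands with bottom-row=2; cleared 0 line(s) (total 0); column heights now [0 4 2 1 2 4 5], max=5
Drop 5: I rot2 at col 3 lands with bottom-row=5; cleared 0 line(s) (total 0); column heights now [0 4 2 6 6 6 6], max=6
Test piece I rot1 at col 4 (width 1): heights before test = [0 4 2 6 6 6 6]; fits = False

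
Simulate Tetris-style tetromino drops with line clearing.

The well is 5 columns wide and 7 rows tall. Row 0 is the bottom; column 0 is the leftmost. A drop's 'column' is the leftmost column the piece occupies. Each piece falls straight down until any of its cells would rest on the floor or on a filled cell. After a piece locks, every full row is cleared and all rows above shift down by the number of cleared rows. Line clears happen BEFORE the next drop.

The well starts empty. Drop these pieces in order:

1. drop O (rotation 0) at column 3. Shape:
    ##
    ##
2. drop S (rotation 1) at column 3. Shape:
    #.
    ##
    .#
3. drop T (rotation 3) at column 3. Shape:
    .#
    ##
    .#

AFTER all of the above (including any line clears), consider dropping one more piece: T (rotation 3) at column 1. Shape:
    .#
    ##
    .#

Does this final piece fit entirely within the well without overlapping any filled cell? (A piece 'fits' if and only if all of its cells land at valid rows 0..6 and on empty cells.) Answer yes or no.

Drop 1: O rot0 at col 3 lands with bottom-row=0; cleared 0 line(s) (total 0); column heights now [0 0 0 2 2], max=2
Drop 2: S rot1 at col 3 lands with bottom-row=2; cleared 0 line(s) (total 0); column heights now [0 0 0 5 4], max=5
Drop 3: T rot3 at col 3 lands with bottom-row=4; cleared 0 line(s) (total 0); column heights now [0 0 0 6 7], max=7
Test piece T rot3 at col 1 (width 2): heights before test = [0 0 0 6 7]; fits = True

Answer: yes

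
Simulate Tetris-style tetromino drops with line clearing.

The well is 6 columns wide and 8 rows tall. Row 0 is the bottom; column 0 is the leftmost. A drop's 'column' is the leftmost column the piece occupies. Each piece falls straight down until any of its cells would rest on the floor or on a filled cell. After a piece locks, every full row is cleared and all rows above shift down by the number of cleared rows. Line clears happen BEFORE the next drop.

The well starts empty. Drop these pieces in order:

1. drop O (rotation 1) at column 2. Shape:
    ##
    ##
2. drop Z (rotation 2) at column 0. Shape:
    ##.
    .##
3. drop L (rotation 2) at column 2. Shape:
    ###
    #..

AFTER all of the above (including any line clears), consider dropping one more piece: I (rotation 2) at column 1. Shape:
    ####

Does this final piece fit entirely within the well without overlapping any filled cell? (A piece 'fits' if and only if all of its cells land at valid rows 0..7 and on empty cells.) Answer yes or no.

Answer: yes

Derivation:
Drop 1: O rot1 at col 2 lands with bottom-row=0; cleared 0 line(s) (total 0); column heights now [0 0 2 2 0 0], max=2
Drop 2: Z rot2 at col 0 lands with bottom-row=2; cleared 0 line(s) (total 0); column heights now [4 4 3 2 0 0], max=4
Drop 3: L rot2 at col 2 lands with bottom-row=3; cleared 0 line(s) (total 0); column heights now [4 4 5 5 5 0], max=5
Test piece I rot2 at col 1 (width 4): heights before test = [4 4 5 5 5 0]; fits = True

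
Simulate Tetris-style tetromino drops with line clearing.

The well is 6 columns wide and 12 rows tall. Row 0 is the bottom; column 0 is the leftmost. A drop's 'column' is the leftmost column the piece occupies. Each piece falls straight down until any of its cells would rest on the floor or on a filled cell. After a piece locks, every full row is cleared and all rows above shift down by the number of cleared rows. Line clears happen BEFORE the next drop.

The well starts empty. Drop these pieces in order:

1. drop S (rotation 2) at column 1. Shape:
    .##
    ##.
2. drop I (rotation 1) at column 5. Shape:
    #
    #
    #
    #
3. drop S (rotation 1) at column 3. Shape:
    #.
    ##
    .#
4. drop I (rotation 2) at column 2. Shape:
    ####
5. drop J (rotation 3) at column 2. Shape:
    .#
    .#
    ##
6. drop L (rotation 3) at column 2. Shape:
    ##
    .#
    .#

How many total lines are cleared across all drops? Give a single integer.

Drop 1: S rot2 at col 1 lands with bottom-row=0; cleared 0 line(s) (total 0); column heights now [0 1 2 2 0 0], max=2
Drop 2: I rot1 at col 5 lands with bottom-row=0; cleared 0 line(s) (total 0); column heights now [0 1 2 2 0 4], max=4
Drop 3: S rot1 at col 3 lands with bottom-row=1; cleared 0 line(s) (total 0); column heights now [0 1 2 4 3 4], max=4
Drop 4: I rot2 at col 2 lands with bottom-row=4; cleared 0 line(s) (total 0); column heights now [0 1 5 5 5 5], max=5
Drop 5: J rot3 at col 2 lands with bottom-row=5; cleared 0 line(s) (total 0); column heights now [0 1 6 8 5 5], max=8
Drop 6: L rot3 at col 2 lands with bottom-row=8; cleared 0 line(s) (total 0); column heights now [0 1 11 11 5 5], max=11

Answer: 0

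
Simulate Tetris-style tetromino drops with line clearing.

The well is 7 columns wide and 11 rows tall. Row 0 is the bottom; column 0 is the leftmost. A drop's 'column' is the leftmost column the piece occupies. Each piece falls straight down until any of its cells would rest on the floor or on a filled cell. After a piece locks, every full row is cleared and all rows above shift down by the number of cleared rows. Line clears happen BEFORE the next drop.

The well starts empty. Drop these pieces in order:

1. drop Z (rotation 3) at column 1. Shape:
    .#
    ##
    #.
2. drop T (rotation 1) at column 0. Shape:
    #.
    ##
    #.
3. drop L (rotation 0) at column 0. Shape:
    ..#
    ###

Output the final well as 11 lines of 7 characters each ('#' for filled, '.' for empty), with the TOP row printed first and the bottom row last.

Drop 1: Z rot3 at col 1 lands with bottom-row=0; cleared 0 line(s) (total 0); column heights now [0 2 3 0 0 0 0], max=3
Drop 2: T rot1 at col 0 lands with bottom-row=1; cleared 0 line(s) (total 0); column heights now [4 3 3 0 0 0 0], max=4
Drop 3: L rot0 at col 0 lands with bottom-row=4; cleared 0 line(s) (total 0); column heights now [5 5 6 0 0 0 0], max=6

Answer: .......
.......
.......
.......
.......
..#....
###....
#......
###....
###....
.#.....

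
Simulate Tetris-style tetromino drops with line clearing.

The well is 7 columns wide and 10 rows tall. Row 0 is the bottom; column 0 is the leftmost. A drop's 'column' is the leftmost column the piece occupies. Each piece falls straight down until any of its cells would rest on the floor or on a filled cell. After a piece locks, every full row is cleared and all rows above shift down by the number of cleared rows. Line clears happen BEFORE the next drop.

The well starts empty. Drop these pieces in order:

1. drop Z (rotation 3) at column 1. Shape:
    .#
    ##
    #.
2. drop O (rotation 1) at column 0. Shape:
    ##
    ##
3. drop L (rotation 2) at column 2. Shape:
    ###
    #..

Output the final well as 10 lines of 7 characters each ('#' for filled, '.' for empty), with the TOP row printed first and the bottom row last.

Answer: .......
.......
.......
.......
.......
..###..
###....
###....
.##....
.#.....

Derivation:
Drop 1: Z rot3 at col 1 lands with bottom-row=0; cleared 0 line(s) (total 0); column heights now [0 2 3 0 0 0 0], max=3
Drop 2: O rot1 at col 0 lands with bottom-row=2; cleared 0 line(s) (total 0); column heights now [4 4 3 0 0 0 0], max=4
Drop 3: L rot2 at col 2 lands with bottom-row=3; cleared 0 line(s) (total 0); column heights now [4 4 5 5 5 0 0], max=5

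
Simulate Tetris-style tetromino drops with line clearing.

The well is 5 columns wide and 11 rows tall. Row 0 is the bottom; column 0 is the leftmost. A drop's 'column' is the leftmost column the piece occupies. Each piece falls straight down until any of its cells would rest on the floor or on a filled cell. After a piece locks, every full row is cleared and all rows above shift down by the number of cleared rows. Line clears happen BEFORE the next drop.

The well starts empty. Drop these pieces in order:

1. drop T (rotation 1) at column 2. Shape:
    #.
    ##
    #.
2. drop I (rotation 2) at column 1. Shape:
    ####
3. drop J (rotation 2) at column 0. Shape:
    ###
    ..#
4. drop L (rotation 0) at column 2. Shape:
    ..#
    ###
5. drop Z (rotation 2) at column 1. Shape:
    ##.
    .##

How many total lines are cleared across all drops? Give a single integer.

Answer: 0

Derivation:
Drop 1: T rot1 at col 2 lands with bottom-row=0; cleared 0 line(s) (total 0); column heights now [0 0 3 2 0], max=3
Drop 2: I rot2 at col 1 lands with bottom-row=3; cleared 0 line(s) (total 0); column heights now [0 4 4 4 4], max=4
Drop 3: J rot2 at col 0 lands with bottom-row=4; cleared 0 line(s) (total 0); column heights now [6 6 6 4 4], max=6
Drop 4: L rot0 at col 2 lands with bottom-row=6; cleared 0 line(s) (total 0); column heights now [6 6 7 7 8], max=8
Drop 5: Z rot2 at col 1 lands with bottom-row=7; cleared 0 line(s) (total 0); column heights now [6 9 9 8 8], max=9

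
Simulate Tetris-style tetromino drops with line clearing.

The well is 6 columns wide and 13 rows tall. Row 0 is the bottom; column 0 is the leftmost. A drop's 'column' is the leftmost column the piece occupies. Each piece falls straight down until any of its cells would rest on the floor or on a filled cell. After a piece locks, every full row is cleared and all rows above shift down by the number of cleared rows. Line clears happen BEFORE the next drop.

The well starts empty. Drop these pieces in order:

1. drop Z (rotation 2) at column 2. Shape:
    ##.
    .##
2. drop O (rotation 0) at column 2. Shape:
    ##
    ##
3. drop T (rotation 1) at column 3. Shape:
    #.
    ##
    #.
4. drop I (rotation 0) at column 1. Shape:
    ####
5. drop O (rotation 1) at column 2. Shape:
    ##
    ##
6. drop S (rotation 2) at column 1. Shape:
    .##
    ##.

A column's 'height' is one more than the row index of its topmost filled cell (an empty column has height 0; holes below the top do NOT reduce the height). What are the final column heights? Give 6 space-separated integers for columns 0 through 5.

Answer: 0 11 12 12 8 0

Derivation:
Drop 1: Z rot2 at col 2 lands with bottom-row=0; cleared 0 line(s) (total 0); column heights now [0 0 2 2 1 0], max=2
Drop 2: O rot0 at col 2 lands with bottom-row=2; cleared 0 line(s) (total 0); column heights now [0 0 4 4 1 0], max=4
Drop 3: T rot1 at col 3 lands with bottom-row=4; cleared 0 line(s) (total 0); column heights now [0 0 4 7 6 0], max=7
Drop 4: I rot0 at col 1 lands with bottom-row=7; cleared 0 line(s) (total 0); column heights now [0 8 8 8 8 0], max=8
Drop 5: O rot1 at col 2 lands with bottom-row=8; cleared 0 line(s) (total 0); column heights now [0 8 10 10 8 0], max=10
Drop 6: S rot2 at col 1 lands with bottom-row=10; cleared 0 line(s) (total 0); column heights now [0 11 12 12 8 0], max=12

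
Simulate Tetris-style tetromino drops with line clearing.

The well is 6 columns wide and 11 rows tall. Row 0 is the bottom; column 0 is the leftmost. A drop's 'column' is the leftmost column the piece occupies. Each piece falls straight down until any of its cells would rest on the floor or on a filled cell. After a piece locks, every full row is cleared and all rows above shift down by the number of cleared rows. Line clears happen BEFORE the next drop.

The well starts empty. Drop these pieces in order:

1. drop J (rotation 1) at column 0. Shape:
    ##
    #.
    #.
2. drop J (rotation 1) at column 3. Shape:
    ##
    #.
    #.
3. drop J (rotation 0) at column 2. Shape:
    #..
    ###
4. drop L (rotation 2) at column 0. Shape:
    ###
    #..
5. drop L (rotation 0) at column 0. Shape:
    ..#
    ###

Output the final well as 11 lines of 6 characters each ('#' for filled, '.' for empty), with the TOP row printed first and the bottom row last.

Answer: ......
......
......
..#...
###...
###...
#.#...
..###.
##.##.
#..#..
#..#..

Derivation:
Drop 1: J rot1 at col 0 lands with bottom-row=0; cleared 0 line(s) (total 0); column heights now [3 3 0 0 0 0], max=3
Drop 2: J rot1 at col 3 lands with bottom-row=0; cleared 0 line(s) (total 0); column heights now [3 3 0 3 3 0], max=3
Drop 3: J rot0 at col 2 lands with bottom-row=3; cleared 0 line(s) (total 0); column heights now [3 3 5 4 4 0], max=5
Drop 4: L rot2 at col 0 lands with bottom-row=4; cleared 0 line(s) (total 0); column heights now [6 6 6 4 4 0], max=6
Drop 5: L rot0 at col 0 lands with bottom-row=6; cleared 0 line(s) (total 0); column heights now [7 7 8 4 4 0], max=8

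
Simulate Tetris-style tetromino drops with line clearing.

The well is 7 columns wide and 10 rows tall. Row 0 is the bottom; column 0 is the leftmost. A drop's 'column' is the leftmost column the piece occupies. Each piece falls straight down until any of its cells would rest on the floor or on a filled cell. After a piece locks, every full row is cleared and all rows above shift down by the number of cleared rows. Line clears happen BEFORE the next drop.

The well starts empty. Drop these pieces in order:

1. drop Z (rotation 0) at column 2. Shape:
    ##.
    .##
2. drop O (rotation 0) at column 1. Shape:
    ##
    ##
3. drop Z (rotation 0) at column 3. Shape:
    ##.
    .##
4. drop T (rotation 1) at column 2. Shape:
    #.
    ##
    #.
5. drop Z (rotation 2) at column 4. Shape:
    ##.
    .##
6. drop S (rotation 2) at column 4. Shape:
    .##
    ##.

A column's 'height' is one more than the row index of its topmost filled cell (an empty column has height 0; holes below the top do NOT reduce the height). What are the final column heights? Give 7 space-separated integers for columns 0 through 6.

Answer: 0 4 7 6 5 6 6

Derivation:
Drop 1: Z rot0 at col 2 lands with bottom-row=0; cleared 0 line(s) (total 0); column heights now [0 0 2 2 1 0 0], max=2
Drop 2: O rot0 at col 1 lands with bottom-row=2; cleared 0 line(s) (total 0); column heights now [0 4 4 2 1 0 0], max=4
Drop 3: Z rot0 at col 3 lands with bottom-row=1; cleared 0 line(s) (total 0); column heights now [0 4 4 3 3 2 0], max=4
Drop 4: T rot1 at col 2 lands with bottom-row=4; cleared 0 line(s) (total 0); column heights now [0 4 7 6 3 2 0], max=7
Drop 5: Z rot2 at col 4 lands with bottom-row=2; cleared 0 line(s) (total 0); column heights now [0 4 7 6 4 4 3], max=7
Drop 6: S rot2 at col 4 lands with bottom-row=4; cleared 0 line(s) (total 0); column heights now [0 4 7 6 5 6 6], max=7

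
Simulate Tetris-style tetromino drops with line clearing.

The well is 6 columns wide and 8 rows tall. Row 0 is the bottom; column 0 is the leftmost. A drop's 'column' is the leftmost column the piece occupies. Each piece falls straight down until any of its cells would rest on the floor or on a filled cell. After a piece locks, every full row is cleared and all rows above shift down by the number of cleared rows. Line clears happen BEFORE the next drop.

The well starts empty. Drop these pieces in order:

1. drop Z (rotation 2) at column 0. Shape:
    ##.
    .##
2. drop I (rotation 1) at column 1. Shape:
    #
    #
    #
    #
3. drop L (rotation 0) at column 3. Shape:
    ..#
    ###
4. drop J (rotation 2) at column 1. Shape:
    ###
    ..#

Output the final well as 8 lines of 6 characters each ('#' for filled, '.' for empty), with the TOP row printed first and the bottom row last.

Drop 1: Z rot2 at col 0 lands with bottom-row=0; cleared 0 line(s) (total 0); column heights now [2 2 1 0 0 0], max=2
Drop 2: I rot1 at col 1 lands with bottom-row=2; cleared 0 line(s) (total 0); column heights now [2 6 1 0 0 0], max=6
Drop 3: L rot0 at col 3 lands with bottom-row=0; cleared 0 line(s) (total 0); column heights now [2 6 1 1 1 2], max=6
Drop 4: J rot2 at col 1 lands with bottom-row=5; cleared 0 line(s) (total 0); column heights now [2 7 7 7 1 2], max=7

Answer: ......
.###..
.#.#..
.#....
.#....
.#....
##...#
.#####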